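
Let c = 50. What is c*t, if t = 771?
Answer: 38550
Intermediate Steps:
c*t = 50*771 = 38550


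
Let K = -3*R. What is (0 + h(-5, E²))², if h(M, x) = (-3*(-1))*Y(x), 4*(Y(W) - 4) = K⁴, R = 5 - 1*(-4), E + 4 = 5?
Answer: 2542018885641/16 ≈ 1.5888e+11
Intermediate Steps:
E = 1 (E = -4 + 5 = 1)
R = 9 (R = 5 + 4 = 9)
K = -27 (K = -3*9 = -27)
Y(W) = 531457/4 (Y(W) = 4 + (¼)*(-27)⁴ = 4 + (¼)*531441 = 4 + 531441/4 = 531457/4)
h(M, x) = 1594371/4 (h(M, x) = -3*(-1)*(531457/4) = 3*(531457/4) = 1594371/4)
(0 + h(-5, E²))² = (0 + 1594371/4)² = (1594371/4)² = 2542018885641/16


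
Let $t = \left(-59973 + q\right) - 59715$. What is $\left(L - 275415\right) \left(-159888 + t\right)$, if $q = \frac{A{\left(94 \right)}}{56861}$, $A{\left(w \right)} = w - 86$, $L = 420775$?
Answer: $- \frac{2310783694094080}{56861} \approx -4.0639 \cdot 10^{10}$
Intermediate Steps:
$A{\left(w \right)} = -86 + w$
$q = \frac{8}{56861}$ ($q = \frac{-86 + 94}{56861} = 8 \cdot \frac{1}{56861} = \frac{8}{56861} \approx 0.00014069$)
$t = - \frac{6805579360}{56861}$ ($t = \left(-59973 + \frac{8}{56861}\right) - 59715 = - \frac{3410124745}{56861} - 59715 = - \frac{6805579360}{56861} \approx -1.1969 \cdot 10^{5}$)
$\left(L - 275415\right) \left(-159888 + t\right) = \left(420775 - 275415\right) \left(-159888 - \frac{6805579360}{56861}\right) = 145360 \left(- \frac{15896970928}{56861}\right) = - \frac{2310783694094080}{56861}$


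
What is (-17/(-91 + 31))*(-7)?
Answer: -119/60 ≈ -1.9833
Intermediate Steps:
(-17/(-91 + 31))*(-7) = (-17/(-60))*(-7) = -1/60*(-17)*(-7) = (17/60)*(-7) = -119/60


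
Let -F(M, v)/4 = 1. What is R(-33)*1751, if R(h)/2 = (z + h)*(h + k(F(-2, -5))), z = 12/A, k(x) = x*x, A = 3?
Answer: 1726486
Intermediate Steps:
F(M, v) = -4 (F(M, v) = -4*1 = -4)
k(x) = x²
z = 4 (z = 12/3 = 12*(⅓) = 4)
R(h) = 2*(4 + h)*(16 + h) (R(h) = 2*((4 + h)*(h + (-4)²)) = 2*((4 + h)*(h + 16)) = 2*((4 + h)*(16 + h)) = 2*(4 + h)*(16 + h))
R(-33)*1751 = (128 + 2*(-33)² + 40*(-33))*1751 = (128 + 2*1089 - 1320)*1751 = (128 + 2178 - 1320)*1751 = 986*1751 = 1726486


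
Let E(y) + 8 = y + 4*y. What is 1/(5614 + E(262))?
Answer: 1/6916 ≈ 0.00014459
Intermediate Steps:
E(y) = -8 + 5*y (E(y) = -8 + (y + 4*y) = -8 + 5*y)
1/(5614 + E(262)) = 1/(5614 + (-8 + 5*262)) = 1/(5614 + (-8 + 1310)) = 1/(5614 + 1302) = 1/6916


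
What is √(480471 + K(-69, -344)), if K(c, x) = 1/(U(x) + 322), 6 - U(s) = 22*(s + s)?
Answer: √28724393704970/7732 ≈ 693.16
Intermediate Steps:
U(s) = 6 - 44*s (U(s) = 6 - 22*(s + s) = 6 - 22*2*s = 6 - 44*s)
K(c, x) = 1/(328 - 44*x) (K(c, x) = 1/((6 - 44*x) + 322) = 1/(328 - 44*x))
√(480471 + K(-69, -344)) = √(480471 - 1/(-328 + 44*(-344))) = √(480471 - 1/(-328 - 15136)) = √(480471 - 1/(-15464)) = √(480471 - 1*(-1/15464)) = √(480471 + 1/15464) = √(7430003545/15464) = √28724393704970/7732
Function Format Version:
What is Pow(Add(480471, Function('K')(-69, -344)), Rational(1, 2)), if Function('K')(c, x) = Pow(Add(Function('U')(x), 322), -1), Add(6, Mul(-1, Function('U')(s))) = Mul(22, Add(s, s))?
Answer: Mul(Rational(1, 7732), Pow(28724393704970, Rational(1, 2))) ≈ 693.16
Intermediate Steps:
Function('U')(s) = Add(6, Mul(-44, s)) (Function('U')(s) = Add(6, Mul(-1, Mul(22, Add(s, s)))) = Add(6, Mul(-1, Mul(22, Mul(2, s)))) = Add(6, Mul(-1, Mul(44, s))) = Add(6, Mul(-44, s)))
Function('K')(c, x) = Pow(Add(328, Mul(-44, x)), -1) (Function('K')(c, x) = Pow(Add(Add(6, Mul(-44, x)), 322), -1) = Pow(Add(328, Mul(-44, x)), -1))
Pow(Add(480471, Function('K')(-69, -344)), Rational(1, 2)) = Pow(Add(480471, Mul(-1, Pow(Add(-328, Mul(44, -344)), -1))), Rational(1, 2)) = Pow(Add(480471, Mul(-1, Pow(Add(-328, -15136), -1))), Rational(1, 2)) = Pow(Add(480471, Mul(-1, Pow(-15464, -1))), Rational(1, 2)) = Pow(Add(480471, Mul(-1, Rational(-1, 15464))), Rational(1, 2)) = Pow(Add(480471, Rational(1, 15464)), Rational(1, 2)) = Pow(Rational(7430003545, 15464), Rational(1, 2)) = Mul(Rational(1, 7732), Pow(28724393704970, Rational(1, 2)))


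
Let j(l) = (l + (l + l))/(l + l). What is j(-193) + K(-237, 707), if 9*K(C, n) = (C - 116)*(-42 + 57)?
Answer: -3521/6 ≈ -586.83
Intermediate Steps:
j(l) = 3/2 (j(l) = (l + 2*l)/((2*l)) = (3*l)*(1/(2*l)) = 3/2)
K(C, n) = -580/3 + 5*C/3 (K(C, n) = ((C - 116)*(-42 + 57))/9 = ((-116 + C)*15)/9 = (-1740 + 15*C)/9 = -580/3 + 5*C/3)
j(-193) + K(-237, 707) = 3/2 + (-580/3 + (5/3)*(-237)) = 3/2 + (-580/3 - 395) = 3/2 - 1765/3 = -3521/6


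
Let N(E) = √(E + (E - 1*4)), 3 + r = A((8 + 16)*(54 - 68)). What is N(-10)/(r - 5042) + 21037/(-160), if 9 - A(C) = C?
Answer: -21037/160 - I*√6/2350 ≈ -131.48 - 0.0010423*I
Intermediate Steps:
A(C) = 9 - C
r = 342 (r = -3 + (9 - (8 + 16)*(54 - 68)) = -3 + (9 - 24*(-14)) = -3 + (9 - 1*(-336)) = -3 + (9 + 336) = -3 + 345 = 342)
N(E) = √(-4 + 2*E) (N(E) = √(E + (E - 4)) = √(E + (-4 + E)) = √(-4 + 2*E))
N(-10)/(r - 5042) + 21037/(-160) = √(-4 + 2*(-10))/(342 - 5042) + 21037/(-160) = √(-4 - 20)/(-4700) + 21037*(-1/160) = √(-24)*(-1/4700) - 21037/160 = (2*I*√6)*(-1/4700) - 21037/160 = -I*√6/2350 - 21037/160 = -21037/160 - I*√6/2350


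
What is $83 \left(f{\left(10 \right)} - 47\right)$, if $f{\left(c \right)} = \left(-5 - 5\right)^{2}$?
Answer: $4399$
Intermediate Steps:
$f{\left(c \right)} = 100$ ($f{\left(c \right)} = \left(-10\right)^{2} = 100$)
$83 \left(f{\left(10 \right)} - 47\right) = 83 \left(100 - 47\right) = 83 \cdot 53 = 4399$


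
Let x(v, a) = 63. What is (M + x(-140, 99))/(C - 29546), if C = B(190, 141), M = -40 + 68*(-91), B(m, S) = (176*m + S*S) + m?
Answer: -1233/4793 ≈ -0.25725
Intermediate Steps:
B(m, S) = S² + 177*m (B(m, S) = (176*m + S²) + m = (S² + 176*m) + m = S² + 177*m)
M = -6228 (M = -40 - 6188 = -6228)
C = 53511 (C = 141² + 177*190 = 19881 + 33630 = 53511)
(M + x(-140, 99))/(C - 29546) = (-6228 + 63)/(53511 - 29546) = -6165/23965 = -6165*1/23965 = -1233/4793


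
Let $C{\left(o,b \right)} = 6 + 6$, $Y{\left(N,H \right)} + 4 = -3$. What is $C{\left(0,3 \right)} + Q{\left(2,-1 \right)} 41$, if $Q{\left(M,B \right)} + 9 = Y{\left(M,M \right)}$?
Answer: $-644$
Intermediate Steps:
$Y{\left(N,H \right)} = -7$ ($Y{\left(N,H \right)} = -4 - 3 = -7$)
$Q{\left(M,B \right)} = -16$ ($Q{\left(M,B \right)} = -9 - 7 = -16$)
$C{\left(o,b \right)} = 12$
$C{\left(0,3 \right)} + Q{\left(2,-1 \right)} 41 = 12 - 656 = -644$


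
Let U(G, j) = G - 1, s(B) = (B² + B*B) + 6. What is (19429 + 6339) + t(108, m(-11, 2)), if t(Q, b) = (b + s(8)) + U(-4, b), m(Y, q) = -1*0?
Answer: 25897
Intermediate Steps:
s(B) = 6 + 2*B² (s(B) = (B² + B²) + 6 = 2*B² + 6 = 6 + 2*B²)
U(G, j) = -1 + G
m(Y, q) = 0
t(Q, b) = 129 + b (t(Q, b) = (b + (6 + 2*8²)) + (-1 - 4) = (b + (6 + 2*64)) - 5 = (b + (6 + 128)) - 5 = (b + 134) - 5 = (134 + b) - 5 = 129 + b)
(19429 + 6339) + t(108, m(-11, 2)) = (19429 + 6339) + (129 + 0) = 25768 + 129 = 25897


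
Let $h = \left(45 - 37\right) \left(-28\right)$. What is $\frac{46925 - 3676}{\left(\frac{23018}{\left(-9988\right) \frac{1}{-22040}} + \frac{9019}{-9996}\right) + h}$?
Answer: $\frac{1079495558988}{1262170920149} \approx 0.85527$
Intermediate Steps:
$h = -224$ ($h = 8 \left(-28\right) = -224$)
$\frac{46925 - 3676}{\left(\frac{23018}{\left(-9988\right) \frac{1}{-22040}} + \frac{9019}{-9996}\right) + h} = \frac{46925 - 3676}{\left(\frac{23018}{\left(-9988\right) \frac{1}{-22040}} + \frac{9019}{-9996}\right) - 224} = \frac{43249}{\left(\frac{23018}{\left(-9988\right) \left(- \frac{1}{22040}\right)} + 9019 \left(- \frac{1}{9996}\right)\right) - 224} = \frac{43249}{\left(\frac{23018}{\frac{2497}{5510}} - \frac{9019}{9996}\right) - 224} = \frac{43249}{\left(23018 \cdot \frac{5510}{2497} - \frac{9019}{9996}\right) - 224} = \frac{43249}{\left(\frac{126829180}{2497} - \frac{9019}{9996}\right) - 224} = \frac{43249}{\frac{1267761962837}{24960012} - 224} = \frac{43249}{\frac{1262170920149}{24960012}} = 43249 \cdot \frac{24960012}{1262170920149} = \frac{1079495558988}{1262170920149}$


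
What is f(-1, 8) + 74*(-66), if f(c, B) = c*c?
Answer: -4883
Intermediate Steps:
f(c, B) = c²
f(-1, 8) + 74*(-66) = (-1)² + 74*(-66) = 1 - 4884 = -4883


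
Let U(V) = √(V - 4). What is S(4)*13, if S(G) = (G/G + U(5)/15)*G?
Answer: 832/15 ≈ 55.467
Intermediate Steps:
U(V) = √(-4 + V)
S(G) = 16*G/15 (S(G) = (G/G + √(-4 + 5)/15)*G = (1 + √1*(1/15))*G = (1 + 1*(1/15))*G = (1 + 1/15)*G = 16*G/15)
S(4)*13 = ((16/15)*4)*13 = (64/15)*13 = 832/15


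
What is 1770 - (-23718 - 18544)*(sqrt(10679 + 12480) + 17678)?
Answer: 747109406 + 42262*sqrt(23159) ≈ 7.5354e+8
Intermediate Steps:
1770 - (-23718 - 18544)*(sqrt(10679 + 12480) + 17678) = 1770 - (-42262)*(sqrt(23159) + 17678) = 1770 - (-42262)*(17678 + sqrt(23159)) = 1770 - (-747107636 - 42262*sqrt(23159)) = 1770 + (747107636 + 42262*sqrt(23159)) = 747109406 + 42262*sqrt(23159)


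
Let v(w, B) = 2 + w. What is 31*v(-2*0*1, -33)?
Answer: 62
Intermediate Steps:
31*v(-2*0*1, -33) = 31*(2 - 2*0*1) = 31*(2 + 0*1) = 31*(2 + 0) = 31*2 = 62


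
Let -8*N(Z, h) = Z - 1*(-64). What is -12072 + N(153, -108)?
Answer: -96793/8 ≈ -12099.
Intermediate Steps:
N(Z, h) = -8 - Z/8 (N(Z, h) = -(Z - 1*(-64))/8 = -(Z + 64)/8 = -(64 + Z)/8 = -8 - Z/8)
-12072 + N(153, -108) = -12072 + (-8 - ⅛*153) = -12072 + (-8 - 153/8) = -12072 - 217/8 = -96793/8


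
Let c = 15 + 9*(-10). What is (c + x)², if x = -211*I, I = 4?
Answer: 844561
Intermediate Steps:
c = -75 (c = 15 - 90 = -75)
x = -844 (x = -211*4 = -844)
(c + x)² = (-75 - 844)² = (-919)² = 844561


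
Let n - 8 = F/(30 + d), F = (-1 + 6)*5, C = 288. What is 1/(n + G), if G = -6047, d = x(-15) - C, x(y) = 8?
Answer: -10/60391 ≈ -0.00016559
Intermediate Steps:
F = 25 (F = 5*5 = 25)
d = -280 (d = 8 - 1*288 = 8 - 288 = -280)
n = 79/10 (n = 8 + 25/(30 - 280) = 8 + 25/(-250) = 8 - 1/250*25 = 8 - 1/10 = 79/10 ≈ 7.9000)
1/(n + G) = 1/(79/10 - 6047) = 1/(-60391/10) = -10/60391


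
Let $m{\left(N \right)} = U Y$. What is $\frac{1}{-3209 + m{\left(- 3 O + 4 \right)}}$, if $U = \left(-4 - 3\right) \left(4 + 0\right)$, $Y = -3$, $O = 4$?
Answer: $- \frac{1}{3125} \approx -0.00032$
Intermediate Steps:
$U = -28$ ($U = \left(-7\right) 4 = -28$)
$m{\left(N \right)} = 84$ ($m{\left(N \right)} = \left(-28\right) \left(-3\right) = 84$)
$\frac{1}{-3209 + m{\left(- 3 O + 4 \right)}} = \frac{1}{-3209 + 84} = \frac{1}{-3125} = - \frac{1}{3125}$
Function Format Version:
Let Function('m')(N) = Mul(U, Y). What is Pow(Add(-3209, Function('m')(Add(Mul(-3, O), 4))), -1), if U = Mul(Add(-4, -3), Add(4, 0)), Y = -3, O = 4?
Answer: Rational(-1, 3125) ≈ -0.00032000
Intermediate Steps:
U = -28 (U = Mul(-7, 4) = -28)
Function('m')(N) = 84 (Function('m')(N) = Mul(-28, -3) = 84)
Pow(Add(-3209, Function('m')(Add(Mul(-3, O), 4))), -1) = Pow(Add(-3209, 84), -1) = Pow(-3125, -1) = Rational(-1, 3125)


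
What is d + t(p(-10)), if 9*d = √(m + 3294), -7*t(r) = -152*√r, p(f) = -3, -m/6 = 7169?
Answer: 2*I*(7*√9930 + 684*√3)/63 ≈ 59.755*I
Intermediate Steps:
m = -43014 (m = -6*7169 = -43014)
t(r) = 152*√r/7 (t(r) = -(-152)*√r/7 = 152*√r/7)
d = 2*I*√9930/9 (d = √(-43014 + 3294)/9 = √(-39720)/9 = (2*I*√9930)/9 = 2*I*√9930/9 ≈ 22.144*I)
d + t(p(-10)) = 2*I*√9930/9 + 152*√(-3)/7 = 2*I*√9930/9 + 152*(I*√3)/7 = 2*I*√9930/9 + 152*I*√3/7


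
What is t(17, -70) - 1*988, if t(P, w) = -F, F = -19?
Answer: -969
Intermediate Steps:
t(P, w) = 19 (t(P, w) = -1*(-19) = 19)
t(17, -70) - 1*988 = 19 - 1*988 = 19 - 988 = -969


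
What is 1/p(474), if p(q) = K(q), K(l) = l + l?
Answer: 1/948 ≈ 0.0010549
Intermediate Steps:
K(l) = 2*l
p(q) = 2*q
1/p(474) = 1/(2*474) = 1/948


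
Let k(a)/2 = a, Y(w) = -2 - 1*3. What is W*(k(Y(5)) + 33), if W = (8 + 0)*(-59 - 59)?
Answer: -21712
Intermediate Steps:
Y(w) = -5 (Y(w) = -2 - 3 = -5)
k(a) = 2*a
W = -944 (W = 8*(-118) = -944)
W*(k(Y(5)) + 33) = -944*(2*(-5) + 33) = -944*(-10 + 33) = -944*23 = -21712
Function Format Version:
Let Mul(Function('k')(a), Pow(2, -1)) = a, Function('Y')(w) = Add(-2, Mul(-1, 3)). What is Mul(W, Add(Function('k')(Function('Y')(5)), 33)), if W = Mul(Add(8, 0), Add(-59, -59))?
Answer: -21712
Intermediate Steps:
Function('Y')(w) = -5 (Function('Y')(w) = Add(-2, -3) = -5)
Function('k')(a) = Mul(2, a)
W = -944 (W = Mul(8, -118) = -944)
Mul(W, Add(Function('k')(Function('Y')(5)), 33)) = Mul(-944, Add(Mul(2, -5), 33)) = Mul(-944, Add(-10, 33)) = Mul(-944, 23) = -21712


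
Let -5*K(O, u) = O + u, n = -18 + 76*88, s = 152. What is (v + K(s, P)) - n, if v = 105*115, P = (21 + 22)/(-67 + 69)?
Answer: 53703/10 ≈ 5370.3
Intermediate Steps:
n = 6670 (n = -18 + 6688 = 6670)
P = 43/2 ≈ 21.500
v = 12075
K(O, u) = -O/5 - u/5 (K(O, u) = -(O + u)/5 = -O/5 - u/5)
(v + K(s, P)) - n = (12075 + (-1/5*152 - 1/5*43/2)) - 1*6670 = (12075 + (-152/5 - 43/10)) - 6670 = (12075 - 347/10) - 6670 = 120403/10 - 6670 = 53703/10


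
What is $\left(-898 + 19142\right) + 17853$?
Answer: $36097$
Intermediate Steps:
$\left(-898 + 19142\right) + 17853 = 18244 + 17853 = 36097$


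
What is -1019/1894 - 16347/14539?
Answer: -45776459/27536866 ≈ -1.6624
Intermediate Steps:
-1019/1894 - 16347/14539 = -45776459/27536866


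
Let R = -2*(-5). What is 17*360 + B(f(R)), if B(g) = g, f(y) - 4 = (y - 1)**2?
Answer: 6205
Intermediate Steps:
R = 10
f(y) = 4 + (-1 + y)**2 (f(y) = 4 + (y - 1)**2 = 4 + (-1 + y)**2)
17*360 + B(f(R)) = 17*360 + (4 + (-1 + 10)**2) = 6120 + (4 + 9**2) = 6120 + (4 + 81) = 6120 + 85 = 6205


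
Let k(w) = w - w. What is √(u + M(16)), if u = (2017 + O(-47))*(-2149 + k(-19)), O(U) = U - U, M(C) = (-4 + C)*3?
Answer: I*√4334497 ≈ 2081.9*I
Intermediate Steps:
k(w) = 0
M(C) = -12 + 3*C
O(U) = 0
u = -4334533 (u = (2017 + 0)*(-2149 + 0) = 2017*(-2149) = -4334533)
√(u + M(16)) = √(-4334533 + (-12 + 3*16)) = √(-4334533 + (-12 + 48)) = √(-4334533 + 36) = √(-4334497) = I*√4334497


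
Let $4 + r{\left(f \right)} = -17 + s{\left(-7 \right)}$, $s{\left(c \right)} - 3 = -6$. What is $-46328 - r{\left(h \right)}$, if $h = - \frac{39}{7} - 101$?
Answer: $-46304$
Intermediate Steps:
$h = - \frac{746}{7}$ ($h = \left(-39\right) \frac{1}{7} - 101 = - \frac{39}{7} - 101 = - \frac{746}{7} \approx -106.57$)
$s{\left(c \right)} = -3$ ($s{\left(c \right)} = 3 - 6 = -3$)
$r{\left(f \right)} = -24$ ($r{\left(f \right)} = -4 - 20 = -24$)
$-46328 - r{\left(h \right)} = -46328 - -24 = -46328 + 24 = -46304$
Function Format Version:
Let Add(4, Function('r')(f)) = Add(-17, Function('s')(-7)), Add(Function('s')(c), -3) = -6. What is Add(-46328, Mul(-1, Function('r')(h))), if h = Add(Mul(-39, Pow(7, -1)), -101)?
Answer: -46304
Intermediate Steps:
h = Rational(-746, 7) (h = Add(Mul(-39, Rational(1, 7)), -101) = Add(Rational(-39, 7), -101) = Rational(-746, 7) ≈ -106.57)
Function('s')(c) = -3 (Function('s')(c) = Add(3, -6) = -3)
Function('r')(f) = -24 (Function('r')(f) = Add(-4, Add(-17, -3)) = Add(-4, -20) = -24)
Add(-46328, Mul(-1, Function('r')(h))) = Add(-46328, Mul(-1, -24)) = Add(-46328, 24) = -46304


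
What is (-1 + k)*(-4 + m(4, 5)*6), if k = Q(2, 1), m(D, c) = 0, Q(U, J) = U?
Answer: -4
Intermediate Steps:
k = 2
(-1 + k)*(-4 + m(4, 5)*6) = (-1 + 2)*(-4 + 0*6) = 1*(-4 + 0) = 1*(-4) = -4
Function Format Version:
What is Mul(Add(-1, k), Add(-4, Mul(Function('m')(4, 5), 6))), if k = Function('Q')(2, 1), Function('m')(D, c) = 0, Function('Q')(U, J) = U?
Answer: -4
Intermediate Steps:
k = 2
Mul(Add(-1, k), Add(-4, Mul(Function('m')(4, 5), 6))) = Mul(Add(-1, 2), Add(-4, Mul(0, 6))) = Mul(1, Add(-4, 0)) = Mul(1, -4) = -4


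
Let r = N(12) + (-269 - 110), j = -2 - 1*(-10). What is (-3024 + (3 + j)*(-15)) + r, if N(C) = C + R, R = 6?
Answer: -3550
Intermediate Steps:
j = 8 (j = -2 + 10 = 8)
N(C) = 6 + C (N(C) = C + 6 = 6 + C)
r = -361 (r = (6 + 12) + (-269 - 110) = 18 - 379 = -361)
(-3024 + (3 + j)*(-15)) + r = (-3024 + (3 + 8)*(-15)) - 361 = (-3024 + 11*(-15)) - 361 = (-3024 - 165) - 361 = -3189 - 361 = -3550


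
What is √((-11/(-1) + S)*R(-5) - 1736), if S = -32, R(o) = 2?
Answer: I*√1778 ≈ 42.166*I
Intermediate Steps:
√((-11/(-1) + S)*R(-5) - 1736) = √((-11/(-1) - 32)*2 - 1736) = √((-11*(-1) - 32)*2 - 1736) = √((11 - 32)*2 - 1736) = √(-21*2 - 1736) = √(-42 - 1736) = √(-1778) = I*√1778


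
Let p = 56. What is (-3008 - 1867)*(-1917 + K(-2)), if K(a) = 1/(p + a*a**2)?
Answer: 149524375/16 ≈ 9.3453e+6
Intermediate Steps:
K(a) = 1/(56 + a**3) (K(a) = 1/(56 + a*a**2) = 1/(56 + a**3))
(-3008 - 1867)*(-1917 + K(-2)) = (-3008 - 1867)*(-1917 + 1/(56 + (-2)**3)) = -4875*(-1917 + 1/(56 - 8)) = -4875*(-1917 + 1/48) = -4875*(-92015/48) = 149524375/16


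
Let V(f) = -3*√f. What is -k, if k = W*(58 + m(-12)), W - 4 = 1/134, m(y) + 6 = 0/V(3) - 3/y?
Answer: -112233/536 ≈ -209.39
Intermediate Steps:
m(y) = -6 - 3/y (m(y) = -6 + (0/((-3*√3)) - 3/y) = -6 + (0*(-√3/9) - 3/y) = -6 + (0 - 3/y) = -6 - 3/y)
W = 537/134 (W = 4 + 1/134 = 537/134 ≈ 4.0075)
k = 112233/536 (k = 537*(58 + (-6 - 3/(-12)))/134 = 537*(58 + (-6 - 3*(-1/12)))/134 = 537*(58 + (-6 + ¼))/134 = 537*(58 - 23/4)/134 = (537/134)*(209/4) = 112233/536 ≈ 209.39)
-k = -1*112233/536 = -112233/536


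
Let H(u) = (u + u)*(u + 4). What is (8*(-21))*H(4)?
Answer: -10752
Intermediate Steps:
H(u) = 2*u*(4 + u) (H(u) = (2*u)*(4 + u) = 2*u*(4 + u))
(8*(-21))*H(4) = (8*(-21))*(2*4*(4 + 4)) = -336*4*8 = -168*64 = -10752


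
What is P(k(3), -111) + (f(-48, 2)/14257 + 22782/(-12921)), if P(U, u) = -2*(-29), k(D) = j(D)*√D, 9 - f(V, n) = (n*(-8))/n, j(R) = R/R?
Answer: 3453289703/61404899 ≈ 56.238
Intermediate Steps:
j(R) = 1
f(V, n) = 17 (f(V, n) = 9 - n*(-8)/n = 9 - (-8*n)/n = 9 - 1*(-8) = 9 + 8 = 17)
k(D) = √D (k(D) = 1*√D = √D)
P(U, u) = 58
P(k(3), -111) + (f(-48, 2)/14257 + 22782/(-12921)) = 58 + (17/14257 + 22782/(-12921)) = 58 + (17*(1/14257) + 22782*(-1/12921)) = 58 + (17/14257 - 7594/4307) = 58 - 108194439/61404899 = 3453289703/61404899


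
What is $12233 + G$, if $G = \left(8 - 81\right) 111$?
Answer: $4130$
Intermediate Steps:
$G = -8103$ ($G = \left(-73\right) 111 = -8103$)
$12233 + G = 12233 - 8103 = 4130$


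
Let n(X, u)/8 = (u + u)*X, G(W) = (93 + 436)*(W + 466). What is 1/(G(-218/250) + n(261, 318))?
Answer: 125/196752589 ≈ 6.3532e-7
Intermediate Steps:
G(W) = 246514 + 529*W (G(W) = 529*(466 + W) = 246514 + 529*W)
n(X, u) = 16*X*u (n(X, u) = 8*((u + u)*X) = 8*((2*u)*X) = 8*(2*X*u) = 16*X*u)
1/(G(-218/250) + n(261, 318)) = 1/((246514 + 529*(-218/250)) + 16*261*318) = 1/((246514 + 529*(-218*1/250)) + 1327968) = 1/((246514 + 529*(-109/125)) + 1327968) = 1/((246514 - 57661/125) + 1327968) = 1/(30756589/125 + 1327968) = 1/(196752589/125) = 125/196752589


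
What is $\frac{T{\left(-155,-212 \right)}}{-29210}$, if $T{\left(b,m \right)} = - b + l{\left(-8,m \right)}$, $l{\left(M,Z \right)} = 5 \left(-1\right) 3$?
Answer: $- \frac{14}{2921} \approx -0.0047929$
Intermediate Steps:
$l{\left(M,Z \right)} = -15$ ($l{\left(M,Z \right)} = \left(-5\right) 3 = -15$)
$T{\left(b,m \right)} = -15 - b$ ($T{\left(b,m \right)} = - b - 15 = -15 - b$)
$\frac{T{\left(-155,-212 \right)}}{-29210} = \frac{-15 - -155}{-29210} = \left(-15 + 155\right) \left(- \frac{1}{29210}\right) = 140 \left(- \frac{1}{29210}\right) = - \frac{14}{2921}$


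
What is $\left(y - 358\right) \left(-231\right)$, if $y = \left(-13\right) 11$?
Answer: $115731$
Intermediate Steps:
$y = -143$
$\left(y - 358\right) \left(-231\right) = \left(-143 - 358\right) \left(-231\right) = \left(-501\right) \left(-231\right) = 115731$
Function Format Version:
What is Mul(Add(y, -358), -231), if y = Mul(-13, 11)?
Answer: 115731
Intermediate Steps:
y = -143
Mul(Add(y, -358), -231) = Mul(Add(-143, -358), -231) = Mul(-501, -231) = 115731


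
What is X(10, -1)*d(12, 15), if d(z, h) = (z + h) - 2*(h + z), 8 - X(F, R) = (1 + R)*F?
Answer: -216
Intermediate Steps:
X(F, R) = 8 - F*(1 + R) (X(F, R) = 8 - (1 + R)*F = 8 - F*(1 + R))
d(z, h) = -h - z (d(z, h) = (h + z) + (-2*h - 2*z) = -h - z)
X(10, -1)*d(12, 15) = (8 - 1*10 - 1*10*(-1))*(-1*15 - 1*12) = (8 - 10 + 10)*(-15 - 12) = 8*(-27) = -216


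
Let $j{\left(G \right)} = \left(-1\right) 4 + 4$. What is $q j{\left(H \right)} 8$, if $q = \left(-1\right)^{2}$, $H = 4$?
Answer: $0$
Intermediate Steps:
$q = 1$
$j{\left(G \right)} = 0$ ($j{\left(G \right)} = -4 + 4 = 0$)
$q j{\left(H \right)} 8 = 1 \cdot 0 \cdot 8 = 0 \cdot 8 = 0$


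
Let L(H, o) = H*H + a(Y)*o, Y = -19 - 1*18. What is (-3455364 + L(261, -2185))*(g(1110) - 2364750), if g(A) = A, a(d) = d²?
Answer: 15076496649120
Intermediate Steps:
Y = -37 (Y = -19 - 18 = -37)
L(H, o) = H² + 1369*o (L(H, o) = H*H + (-37)²*o = H² + 1369*o)
(-3455364 + L(261, -2185))*(g(1110) - 2364750) = (-3455364 + (261² + 1369*(-2185)))*(1110 - 2364750) = (-3455364 + (68121 - 2991265))*(-2363640) = (-3455364 - 2923144)*(-2363640) = -6378508*(-2363640) = 15076496649120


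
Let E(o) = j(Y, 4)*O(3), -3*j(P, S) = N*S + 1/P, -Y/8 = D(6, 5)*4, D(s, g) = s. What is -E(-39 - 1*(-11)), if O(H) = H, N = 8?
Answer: 6143/192 ≈ 31.995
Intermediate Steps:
Y = -192 (Y = -48*4 = -8*24 = -192)
j(P, S) = -8*S/3 - 1/(3*P) (j(P, S) = -(8*S + 1/P)/3 = -(1/P + 8*S)/3 = -8*S/3 - 1/(3*P))
E(o) = -6143/192 (E(o) = ((⅓)*(-1 - 8*(-192)*4)/(-192))*3 = ((⅓)*(-1/192)*(-1 + 6144))*3 = ((⅓)*(-1/192)*6143)*3 = -6143/576*3 = -6143/192)
-E(-39 - 1*(-11)) = -1*(-6143/192) = 6143/192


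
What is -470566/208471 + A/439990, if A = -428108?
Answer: -148146218604/45862577645 ≈ -3.2302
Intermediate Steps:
-470566/208471 + A/439990 = -470566/208471 - 428108/439990 = -470566*1/208471 - 428108*1/439990 = -470566/208471 - 214054/219995 = -148146218604/45862577645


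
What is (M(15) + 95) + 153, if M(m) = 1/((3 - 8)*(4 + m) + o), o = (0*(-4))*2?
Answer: 23559/95 ≈ 247.99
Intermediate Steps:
o = 0 (o = 0*2 = 0)
M(m) = 1/(-20 - 5*m) (M(m) = 1/((3 - 8)*(4 + m) + 0) = 1/(-5*(4 + m) + 0) = 1/((-20 - 5*m) + 0) = 1/(-20 - 5*m))
(M(15) + 95) + 153 = (-1/(20 + 5*15) + 95) + 153 = (-1/(20 + 75) + 95) + 153 = (-1/95 + 95) + 153 = 9024/95 + 153 = 23559/95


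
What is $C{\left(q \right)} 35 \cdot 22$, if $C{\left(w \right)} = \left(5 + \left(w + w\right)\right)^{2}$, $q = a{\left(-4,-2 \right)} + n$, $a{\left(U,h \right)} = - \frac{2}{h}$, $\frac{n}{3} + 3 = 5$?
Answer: $277970$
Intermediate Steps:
$n = 6$ ($n = -9 + 3 \cdot 5 = -9 + 15 = 6$)
$q = 7$ ($q = - \frac{2}{-2} + 6 = \left(-2\right) \left(- \frac{1}{2}\right) + 6 = 1 + 6 = 7$)
$C{\left(w \right)} = \left(5 + 2 w\right)^{2}$
$C{\left(q \right)} 35 \cdot 22 = \left(5 + 2 \cdot 7\right)^{2} \cdot 35 \cdot 22 = \left(5 + 14\right)^{2} \cdot 35 \cdot 22 = 19^{2} \cdot 35 \cdot 22 = 361 \cdot 35 \cdot 22 = 12635 \cdot 22 = 277970$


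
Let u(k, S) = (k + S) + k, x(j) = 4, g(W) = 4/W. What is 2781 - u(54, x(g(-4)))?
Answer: 2669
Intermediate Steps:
u(k, S) = S + 2*k (u(k, S) = (S + k) + k = S + 2*k)
2781 - u(54, x(g(-4))) = 2781 - (4 + 2*54) = 2781 - (4 + 108) = 2781 - 1*112 = 2781 - 112 = 2669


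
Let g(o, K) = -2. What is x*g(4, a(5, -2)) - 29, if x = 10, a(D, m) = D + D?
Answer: -49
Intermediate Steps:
a(D, m) = 2*D
x*g(4, a(5, -2)) - 29 = 10*(-2) - 29 = -20 - 29 = -49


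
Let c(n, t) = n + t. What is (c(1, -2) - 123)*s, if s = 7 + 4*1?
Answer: -1364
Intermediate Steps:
s = 11 (s = 7 + 4 = 11)
(c(1, -2) - 123)*s = ((1 - 2) - 123)*11 = (-1 - 123)*11 = -124*11 = -1364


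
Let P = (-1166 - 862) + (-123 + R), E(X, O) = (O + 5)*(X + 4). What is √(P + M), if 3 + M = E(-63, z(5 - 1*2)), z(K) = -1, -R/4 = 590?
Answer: 5*I*√190 ≈ 68.92*I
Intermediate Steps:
R = -2360 (R = -4*590 = -2360)
E(X, O) = (4 + X)*(5 + O) (E(X, O) = (5 + O)*(4 + X) = (4 + X)*(5 + O))
M = -239 (M = -3 + (20 + 4*(-1) + 5*(-63) - 1*(-63)) = -3 + (20 - 4 - 315 + 63) = -3 - 236 = -239)
P = -4511 (P = (-1166 - 862) + (-123 - 2360) = -2028 - 2483 = -4511)
√(P + M) = √(-4511 - 239) = √(-4750) = 5*I*√190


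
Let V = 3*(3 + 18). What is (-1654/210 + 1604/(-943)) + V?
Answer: 5289664/99015 ≈ 53.423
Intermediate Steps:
V = 63 (V = 3*21 = 63)
(-1654/210 + 1604/(-943)) + V = (-1654/210 + 1604/(-943)) + 63 = (-1654*1/210 + 1604*(-1/943)) + 63 = (-827/105 - 1604/943) + 63 = -948281/99015 + 63 = 5289664/99015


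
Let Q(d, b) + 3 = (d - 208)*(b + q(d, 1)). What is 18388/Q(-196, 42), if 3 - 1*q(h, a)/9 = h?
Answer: -18388/740535 ≈ -0.024831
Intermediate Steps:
q(h, a) = 27 - 9*h
Q(d, b) = -3 + (-208 + d)*(27 + b - 9*d) (Q(d, b) = -3 + (d - 208)*(b + (27 - 9*d)) = -3 + (-208 + d)*(27 + b - 9*d))
18388/Q(-196, 42) = 18388/(-5619 - 208*42 - 9*(-196)² + 1899*(-196) + 42*(-196)) = 18388/(-5619 - 8736 - 9*38416 - 372204 - 8232) = 18388/(-5619 - 8736 - 345744 - 372204 - 8232) = 18388/(-740535) = 18388*(-1/740535) = -18388/740535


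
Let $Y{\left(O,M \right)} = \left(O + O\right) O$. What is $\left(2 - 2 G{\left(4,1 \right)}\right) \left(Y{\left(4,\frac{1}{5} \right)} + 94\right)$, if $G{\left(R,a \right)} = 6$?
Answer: $-1260$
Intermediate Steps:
$Y{\left(O,M \right)} = 2 O^{2}$ ($Y{\left(O,M \right)} = 2 O O = 2 O^{2}$)
$\left(2 - 2 G{\left(4,1 \right)}\right) \left(Y{\left(4,\frac{1}{5} \right)} + 94\right) = \left(2 - 12\right) \left(2 \cdot 4^{2} + 94\right) = \left(2 - 12\right) \left(2 \cdot 16 + 94\right) = - 10 \left(32 + 94\right) = \left(-10\right) 126 = -1260$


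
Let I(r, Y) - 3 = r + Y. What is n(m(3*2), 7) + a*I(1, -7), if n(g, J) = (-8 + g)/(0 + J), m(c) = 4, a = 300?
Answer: -6304/7 ≈ -900.57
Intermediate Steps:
I(r, Y) = 3 + Y + r (I(r, Y) = 3 + (r + Y) = 3 + (Y + r) = 3 + Y + r)
n(g, J) = (-8 + g)/J
n(m(3*2), 7) + a*I(1, -7) = (-8 + 4)/7 + 300*(3 - 7 + 1) = (1/7)*(-4) + 300*(-3) = -4/7 - 900 = -6304/7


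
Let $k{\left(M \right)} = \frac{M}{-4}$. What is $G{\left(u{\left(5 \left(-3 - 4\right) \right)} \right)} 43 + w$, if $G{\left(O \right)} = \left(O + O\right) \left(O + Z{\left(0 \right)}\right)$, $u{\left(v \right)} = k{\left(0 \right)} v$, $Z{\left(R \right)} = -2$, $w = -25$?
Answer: $-25$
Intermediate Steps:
$k{\left(M \right)} = - \frac{M}{4}$ ($k{\left(M \right)} = M \left(- \frac{1}{4}\right) = - \frac{M}{4}$)
$u{\left(v \right)} = 0$ ($u{\left(v \right)} = \left(- \frac{1}{4}\right) 0 v = 0 v = 0$)
$G{\left(O \right)} = 2 O \left(-2 + O\right)$ ($G{\left(O \right)} = \left(O + O\right) \left(O - 2\right) = 2 O \left(-2 + O\right)$)
$G{\left(u{\left(5 \left(-3 - 4\right) \right)} \right)} 43 + w = 2 \cdot 0 \left(-2 + 0\right) 43 - 25 = 2 \cdot 0 \left(-2\right) 43 - 25 = 0 \cdot 43 - 25 = 0 - 25 = -25$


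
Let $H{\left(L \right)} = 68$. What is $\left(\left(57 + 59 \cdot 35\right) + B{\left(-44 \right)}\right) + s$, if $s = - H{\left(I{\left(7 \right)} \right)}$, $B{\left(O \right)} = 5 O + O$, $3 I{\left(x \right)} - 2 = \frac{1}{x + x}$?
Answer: $1790$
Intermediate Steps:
$I{\left(x \right)} = \frac{2}{3} + \frac{1}{6 x}$ ($I{\left(x \right)} = \frac{2}{3} + \frac{1}{3 \left(x + x\right)} = \frac{2}{3} + \frac{1}{3 \cdot 2 x} = \frac{2}{3} + \frac{\frac{1}{2} \frac{1}{x}}{3} = \frac{2}{3} + \frac{1}{6 x}$)
$B{\left(O \right)} = 6 O$
$s = -68$ ($s = \left(-1\right) 68 = -68$)
$\left(\left(57 + 59 \cdot 35\right) + B{\left(-44 \right)}\right) + s = \left(\left(57 + 59 \cdot 35\right) + 6 \left(-44\right)\right) - 68 = \left(\left(57 + 2065\right) - 264\right) - 68 = \left(2122 - 264\right) - 68 = 1858 - 68 = 1790$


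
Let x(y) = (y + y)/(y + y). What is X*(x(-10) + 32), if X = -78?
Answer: -2574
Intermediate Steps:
x(y) = 1 (x(y) = (2*y)/((2*y)) = (2*y)*(1/(2*y)) = 1)
X*(x(-10) + 32) = -78*(1 + 32) = -78*33 = -2574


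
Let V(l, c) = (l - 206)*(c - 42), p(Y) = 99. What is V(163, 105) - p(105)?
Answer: -2808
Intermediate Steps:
V(l, c) = (-206 + l)*(-42 + c)
V(163, 105) - p(105) = (8652 - 206*105 - 42*163 + 105*163) - 1*99 = (8652 - 21630 - 6846 + 17115) - 99 = -2709 - 99 = -2808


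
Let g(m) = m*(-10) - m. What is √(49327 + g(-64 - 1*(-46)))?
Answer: 5*√1981 ≈ 222.54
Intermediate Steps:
g(m) = -11*m (g(m) = -10*m - m = -11*m)
√(49327 + g(-64 - 1*(-46))) = √(49327 - 11*(-64 - 1*(-46))) = √(49327 - 11*(-64 + 46)) = √(49327 - 11*(-18)) = √(49327 + 198) = √49525 = 5*√1981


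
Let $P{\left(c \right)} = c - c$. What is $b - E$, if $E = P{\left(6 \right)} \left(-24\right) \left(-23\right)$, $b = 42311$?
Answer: $42311$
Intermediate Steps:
$P{\left(c \right)} = 0$
$E = 0$ ($E = 0 \left(-24\right) \left(-23\right) = 0 \left(-23\right) = 0$)
$b - E = 42311 - 0 = 42311 + 0 = 42311$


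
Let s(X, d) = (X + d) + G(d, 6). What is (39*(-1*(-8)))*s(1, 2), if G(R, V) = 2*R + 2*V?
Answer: 5928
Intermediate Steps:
s(X, d) = 12 + X + 3*d (s(X, d) = (X + d) + (2*d + 2*6) = (X + d) + (2*d + 12) = (X + d) + (12 + 2*d) = 12 + X + 3*d)
(39*(-1*(-8)))*s(1, 2) = (39*(-1*(-8)))*(12 + 1 + 3*2) = (39*8)*(12 + 1 + 6) = 312*19 = 5928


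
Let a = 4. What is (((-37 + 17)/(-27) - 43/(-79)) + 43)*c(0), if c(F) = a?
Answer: 377840/2133 ≈ 177.14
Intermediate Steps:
c(F) = 4
(((-37 + 17)/(-27) - 43/(-79)) + 43)*c(0) = (((-37 + 17)/(-27) - 43/(-79)) + 43)*4 = ((-20*(-1/27) - 43*(-1/79)) + 43)*4 = ((20/27 + 43/79) + 43)*4 = (2741/2133 + 43)*4 = (94460/2133)*4 = 377840/2133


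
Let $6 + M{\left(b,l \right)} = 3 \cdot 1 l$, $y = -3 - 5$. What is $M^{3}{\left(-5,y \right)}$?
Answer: $-27000$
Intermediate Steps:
$y = -8$
$M{\left(b,l \right)} = -6 + 3 l$ ($M{\left(b,l \right)} = -6 + 3 \cdot 1 l = -6 + 3 l$)
$M^{3}{\left(-5,y \right)} = \left(-6 + 3 \left(-8\right)\right)^{3} = \left(-6 - 24\right)^{3} = \left(-30\right)^{3} = -27000$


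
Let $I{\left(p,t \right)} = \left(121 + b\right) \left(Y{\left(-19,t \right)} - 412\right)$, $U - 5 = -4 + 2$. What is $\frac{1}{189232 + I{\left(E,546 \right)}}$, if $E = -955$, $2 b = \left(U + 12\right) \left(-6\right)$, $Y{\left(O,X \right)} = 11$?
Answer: $\frac{1}{158756} \approx 6.299 \cdot 10^{-6}$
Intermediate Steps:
$U = 3$ ($U = 5 + \left(-4 + 2\right) = 5 - 2 = 3$)
$b = -45$ ($b = \frac{\left(3 + 12\right) \left(-6\right)}{2} = \frac{15 \left(-6\right)}{2} = \frac{1}{2} \left(-90\right) = -45$)
$I{\left(p,t \right)} = -30476$ ($I{\left(p,t \right)} = \left(121 - 45\right) \left(11 - 412\right) = 76 \left(-401\right) = -30476$)
$\frac{1}{189232 + I{\left(E,546 \right)}} = \frac{1}{189232 - 30476} = \frac{1}{158756}$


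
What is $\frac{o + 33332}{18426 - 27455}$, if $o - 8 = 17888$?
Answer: $- \frac{51228}{9029} \approx -5.6737$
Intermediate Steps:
$o = 17896$ ($o = 8 + 17888 = 17896$)
$\frac{o + 33332}{18426 - 27455} = \frac{17896 + 33332}{18426 - 27455} = \frac{51228}{-9029} = 51228 \left(- \frac{1}{9029}\right) = - \frac{51228}{9029}$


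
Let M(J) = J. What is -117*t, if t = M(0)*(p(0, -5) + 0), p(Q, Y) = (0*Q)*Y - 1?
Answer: 0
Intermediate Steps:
p(Q, Y) = -1 (p(Q, Y) = 0*Y - 1 = 0 - 1 = -1)
t = 0 (t = 0*(-1 + 0) = 0*(-1) = 0)
-117*t = -117*0 = 0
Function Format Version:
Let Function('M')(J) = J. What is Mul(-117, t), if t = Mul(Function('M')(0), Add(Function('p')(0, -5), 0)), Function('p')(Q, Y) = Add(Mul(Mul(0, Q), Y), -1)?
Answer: 0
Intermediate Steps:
Function('p')(Q, Y) = -1 (Function('p')(Q, Y) = Add(Mul(0, Y), -1) = Add(0, -1) = -1)
t = 0 (t = Mul(0, Add(-1, 0)) = Mul(0, -1) = 0)
Mul(-117, t) = Mul(-117, 0) = 0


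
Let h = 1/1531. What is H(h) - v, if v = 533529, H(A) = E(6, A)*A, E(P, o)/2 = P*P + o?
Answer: -1250571058135/2343961 ≈ -5.3353e+5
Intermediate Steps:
E(P, o) = 2*o + 2*P² (E(P, o) = 2*(P*P + o) = 2*(P² + o) = 2*(o + P²) = 2*o + 2*P²)
h = 1/1531 ≈ 0.00065317
H(A) = A*(72 + 2*A) (H(A) = (2*A + 2*6²)*A = (2*A + 2*36)*A = (2*A + 72)*A = (72 + 2*A)*A = A*(72 + 2*A))
H(h) - v = 2*(1/1531)*(36 + 1/1531) - 1*533529 = 2*(1/1531)*(55117/1531) - 533529 = 110234/2343961 - 533529 = -1250571058135/2343961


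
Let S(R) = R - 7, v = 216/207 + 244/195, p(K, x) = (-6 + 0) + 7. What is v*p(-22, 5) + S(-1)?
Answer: -25588/4485 ≈ -5.7052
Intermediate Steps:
p(K, x) = 1 (p(K, x) = -6 + 7 = 1)
v = 10292/4485 (v = 216*(1/207) + 244*(1/195) = 24/23 + 244/195 = 10292/4485 ≈ 2.2948)
S(R) = -7 + R
v*p(-22, 5) + S(-1) = (10292/4485)*1 + (-7 - 1) = 10292/4485 - 8 = -25588/4485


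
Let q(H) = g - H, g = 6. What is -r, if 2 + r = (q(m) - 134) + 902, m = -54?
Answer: -826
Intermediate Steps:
q(H) = 6 - H
r = 826 (r = -2 + (((6 - 1*(-54)) - 134) + 902) = -2 + (((6 + 54) - 134) + 902) = -2 + ((60 - 134) + 902) = -2 + (-74 + 902) = -2 + 828 = 826)
-r = -1*826 = -826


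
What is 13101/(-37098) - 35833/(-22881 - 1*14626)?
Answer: 279317809/463811562 ≈ 0.60222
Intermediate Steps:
13101/(-37098) - 35833/(-22881 - 1*14626) = 13101*(-1/37098) - 35833/(-22881 - 14626) = -4367/12366 - 35833/(-37507) = -4367/12366 - 35833*(-1/37507) = -4367/12366 + 35833/37507 = 279317809/463811562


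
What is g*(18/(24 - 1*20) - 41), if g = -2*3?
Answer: 219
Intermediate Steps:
g = -6
g*(18/(24 - 1*20) - 41) = -6*(18/(24 - 1*20) - 41) = -6*(18/(24 - 20) - 41) = -6*(18/4 - 41) = -6*(18*(¼) - 41) = -6*(9/2 - 41) = -6*(-73/2) = 219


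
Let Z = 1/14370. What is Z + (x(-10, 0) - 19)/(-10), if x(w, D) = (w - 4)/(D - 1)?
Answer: 3593/7185 ≈ 0.50007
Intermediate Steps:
x(w, D) = (-4 + w)/(-1 + D)
Z = 1/14370 ≈ 6.9589e-5
Z + (x(-10, 0) - 19)/(-10) = 1/14370 + ((-4 - 10)/(-1 + 0) - 19)/(-10) = 1/14370 - (-14/(-1) - 19)/10 = 1/14370 - (-1*(-14) - 19)/10 = 1/14370 - (14 - 19)/10 = 1/14370 - ⅒*(-5) = 1/14370 + ½ = 3593/7185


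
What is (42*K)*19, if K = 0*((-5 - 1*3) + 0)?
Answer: 0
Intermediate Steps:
K = 0 (K = 0*((-5 - 3) + 0) = 0*(-8 + 0) = 0*(-8) = 0)
(42*K)*19 = (42*0)*19 = 0*19 = 0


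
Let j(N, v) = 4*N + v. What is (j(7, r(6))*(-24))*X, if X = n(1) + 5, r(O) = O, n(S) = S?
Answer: -4896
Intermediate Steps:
j(N, v) = v + 4*N
X = 6 (X = 1 + 5 = 6)
(j(7, r(6))*(-24))*X = ((6 + 4*7)*(-24))*6 = ((6 + 28)*(-24))*6 = (34*(-24))*6 = -816*6 = -4896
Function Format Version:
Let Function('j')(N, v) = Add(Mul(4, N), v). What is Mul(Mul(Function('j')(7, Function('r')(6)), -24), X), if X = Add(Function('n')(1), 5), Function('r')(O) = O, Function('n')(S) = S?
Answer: -4896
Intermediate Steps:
Function('j')(N, v) = Add(v, Mul(4, N))
X = 6 (X = Add(1, 5) = 6)
Mul(Mul(Function('j')(7, Function('r')(6)), -24), X) = Mul(Mul(Add(6, Mul(4, 7)), -24), 6) = Mul(Mul(Add(6, 28), -24), 6) = Mul(Mul(34, -24), 6) = Mul(-816, 6) = -4896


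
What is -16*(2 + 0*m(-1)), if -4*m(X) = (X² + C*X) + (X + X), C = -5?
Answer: -32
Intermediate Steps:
m(X) = -X²/4 + 3*X/4 (m(X) = -((X² - 5*X) + (X + X))/4 = -((X² - 5*X) + 2*X)/4 = -(X² - 3*X)/4 = -X²/4 + 3*X/4)
-16*(2 + 0*m(-1)) = -16*(2 + 0*((¼)*(-1)*(3 - 1*(-1)))) = -16*(2 + 0*((¼)*(-1)*(3 + 1))) = -16*(2 + 0*((¼)*(-1)*4)) = -16*(2 + 0*(-1)) = -16*(2 + 0) = -16*2 = -32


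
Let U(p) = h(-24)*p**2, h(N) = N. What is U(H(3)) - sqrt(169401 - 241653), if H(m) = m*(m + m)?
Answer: -7776 - 18*I*sqrt(223) ≈ -7776.0 - 268.8*I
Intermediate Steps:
H(m) = 2*m**2 (H(m) = m*(2*m) = 2*m**2)
U(p) = -24*p**2
U(H(3)) - sqrt(169401 - 241653) = -24*(2*3**2)**2 - sqrt(169401 - 241653) = -24*(2*9)**2 - sqrt(-72252) = -24*18**2 - 18*I*sqrt(223) = -24*324 - 18*I*sqrt(223) = -7776 - 18*I*sqrt(223)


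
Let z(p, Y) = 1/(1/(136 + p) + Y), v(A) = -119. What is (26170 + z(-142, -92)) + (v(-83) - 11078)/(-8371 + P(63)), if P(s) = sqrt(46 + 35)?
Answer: 121021089389/4624186 ≈ 26171.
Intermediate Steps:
P(s) = 9 (P(s) = sqrt(81) = 9)
z(p, Y) = 1/(Y + 1/(136 + p))
(26170 + z(-142, -92)) + (v(-83) - 11078)/(-8371 + P(63)) = (26170 + (136 - 142)/(1 + 136*(-92) - 92*(-142))) + (-119 - 11078)/(-8371 + 9) = (26170 - 6/(1 - 12512 + 13064)) - 11197/(-8362) = (26170 - 6/553) - 11197*(-1/8362) = (26170 + (1/553)*(-6)) + 11197/8362 = (26170 - 6/553) + 11197/8362 = 14472004/553 + 11197/8362 = 121021089389/4624186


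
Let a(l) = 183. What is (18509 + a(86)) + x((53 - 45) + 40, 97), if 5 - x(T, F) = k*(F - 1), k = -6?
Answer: 19273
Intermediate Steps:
x(T, F) = -1 + 6*F (x(T, F) = 5 - (-6)*(F - 1) = 5 - (-6)*(-1 + F) = 5 - (6 - 6*F) = 5 + (-6 + 6*F) = -1 + 6*F)
(18509 + a(86)) + x((53 - 45) + 40, 97) = (18509 + 183) + (-1 + 6*97) = 18692 + (-1 + 582) = 18692 + 581 = 19273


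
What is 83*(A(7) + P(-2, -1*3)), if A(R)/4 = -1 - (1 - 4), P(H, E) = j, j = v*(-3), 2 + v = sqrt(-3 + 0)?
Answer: 1162 - 249*I*sqrt(3) ≈ 1162.0 - 431.28*I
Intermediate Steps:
v = -2 + I*sqrt(3) (v = -2 + sqrt(-3 + 0) = -2 + sqrt(-3) = -2 + I*sqrt(3) ≈ -2.0 + 1.732*I)
j = 6 - 3*I*sqrt(3) (j = (-2 + I*sqrt(3))*(-3) = 6 - 3*I*sqrt(3) ≈ 6.0 - 5.1962*I)
P(H, E) = 6 - 3*I*sqrt(3)
A(R) = 8 (A(R) = 4*(-1 - (1 - 4)) = 4*(-1 - 1*(-3)) = 4*(-1 + 3) = 4*2 = 8)
83*(A(7) + P(-2, -1*3)) = 83*(8 + (6 - 3*I*sqrt(3))) = 83*(14 - 3*I*sqrt(3)) = 1162 - 249*I*sqrt(3)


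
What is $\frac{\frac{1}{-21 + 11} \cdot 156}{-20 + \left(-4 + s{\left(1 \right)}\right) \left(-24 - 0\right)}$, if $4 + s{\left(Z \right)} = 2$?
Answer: $- \frac{39}{310} \approx -0.12581$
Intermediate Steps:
$s{\left(Z \right)} = -2$ ($s{\left(Z \right)} = -4 + 2 = -2$)
$\frac{\frac{1}{-21 + 11} \cdot 156}{-20 + \left(-4 + s{\left(1 \right)}\right) \left(-24 - 0\right)} = \frac{\frac{1}{-21 + 11} \cdot 156}{-20 + \left(-4 - 2\right) \left(-24 - 0\right)} = \frac{\frac{1}{-10} \cdot 156}{-20 - 6 \left(-24 + 0\right)} = \frac{\left(- \frac{1}{10}\right) 156}{-20 - -144} = - \frac{78}{5 \left(-20 + 144\right)} = - \frac{78}{5 \cdot 124} = \left(- \frac{78}{5}\right) \frac{1}{124} = - \frac{39}{310}$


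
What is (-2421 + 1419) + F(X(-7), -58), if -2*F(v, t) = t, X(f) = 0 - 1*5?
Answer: -973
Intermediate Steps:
X(f) = -5 (X(f) = 0 - 5 = -5)
F(v, t) = -t/2
(-2421 + 1419) + F(X(-7), -58) = (-2421 + 1419) - 1/2*(-58) = -1002 + 29 = -973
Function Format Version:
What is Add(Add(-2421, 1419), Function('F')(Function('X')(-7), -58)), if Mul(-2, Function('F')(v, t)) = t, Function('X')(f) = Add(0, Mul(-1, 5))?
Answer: -973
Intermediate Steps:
Function('X')(f) = -5 (Function('X')(f) = Add(0, -5) = -5)
Function('F')(v, t) = Mul(Rational(-1, 2), t)
Add(Add(-2421, 1419), Function('F')(Function('X')(-7), -58)) = Add(Add(-2421, 1419), Mul(Rational(-1, 2), -58)) = Add(-1002, 29) = -973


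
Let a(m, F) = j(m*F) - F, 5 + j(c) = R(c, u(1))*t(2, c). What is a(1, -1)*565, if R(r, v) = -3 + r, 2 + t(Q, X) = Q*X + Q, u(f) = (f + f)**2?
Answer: 2260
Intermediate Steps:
u(f) = 4*f**2 (u(f) = (2*f)**2 = 4*f**2)
t(Q, X) = -2 + Q + Q*X (t(Q, X) = -2 + (Q*X + Q) = -2 + (Q + Q*X) = -2 + Q + Q*X)
j(c) = -5 + 2*c*(-3 + c) (j(c) = -5 + (-3 + c)*(-2 + 2 + 2*c) = -5 + (-3 + c)*(2*c) = -5 + 2*c*(-3 + c))
a(m, F) = -5 - F + 2*F*m*(-3 + F*m) (a(m, F) = (-5 + 2*(m*F)*(-3 + m*F)) - F = (-5 + 2*(F*m)*(-3 + F*m)) - F = (-5 + 2*F*m*(-3 + F*m)) - F = -5 - F + 2*F*m*(-3 + F*m))
a(1, -1)*565 = (-5 - 1*(-1) + 2*(-1)*1*(-3 - 1*1))*565 = (-5 + 1 + 2*(-1)*1*(-3 - 1))*565 = (-5 + 1 + 2*(-1)*1*(-4))*565 = (-5 + 1 + 8)*565 = 4*565 = 2260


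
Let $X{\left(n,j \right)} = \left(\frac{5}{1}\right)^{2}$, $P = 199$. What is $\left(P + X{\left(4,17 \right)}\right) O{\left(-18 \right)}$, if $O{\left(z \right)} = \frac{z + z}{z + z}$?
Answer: $224$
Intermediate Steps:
$X{\left(n,j \right)} = 25$ ($X{\left(n,j \right)} = \left(5 \cdot 1\right)^{2} = 5^{2} = 25$)
$O{\left(z \right)} = 1$ ($O{\left(z \right)} = \frac{2 z}{2 z} = 2 z \frac{1}{2 z} = 1$)
$\left(P + X{\left(4,17 \right)}\right) O{\left(-18 \right)} = \left(199 + 25\right) 1 = 224 \cdot 1 = 224$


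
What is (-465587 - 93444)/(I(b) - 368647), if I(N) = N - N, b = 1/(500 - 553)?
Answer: 559031/368647 ≈ 1.5164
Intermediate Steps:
b = -1/53 (b = 1/(-53) = -1/53 ≈ -0.018868)
I(N) = 0
(-465587 - 93444)/(I(b) - 368647) = (-465587 - 93444)/(0 - 368647) = -559031/(-368647) = -559031*(-1/368647) = 559031/368647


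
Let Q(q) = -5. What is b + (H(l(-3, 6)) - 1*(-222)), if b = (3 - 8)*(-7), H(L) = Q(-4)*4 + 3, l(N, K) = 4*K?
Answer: 240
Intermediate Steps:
H(L) = -17 (H(L) = -5*4 + 3 = -20 + 3 = -17)
b = 35 (b = -5*(-7) = 35)
b + (H(l(-3, 6)) - 1*(-222)) = 35 + (-17 - 1*(-222)) = 35 + (-17 + 222) = 35 + 205 = 240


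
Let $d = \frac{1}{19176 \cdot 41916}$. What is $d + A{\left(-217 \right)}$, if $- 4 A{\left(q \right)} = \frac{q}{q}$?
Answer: $- \frac{200945303}{803781216} \approx -0.25$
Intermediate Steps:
$A{\left(q \right)} = - \frac{1}{4}$ ($A{\left(q \right)} = - \frac{q \frac{1}{q}}{4} = \left(- \frac{1}{4}\right) 1 = - \frac{1}{4}$)
$d = \frac{1}{803781216}$ ($d = \frac{1}{19176} \cdot \frac{1}{41916} = \frac{1}{803781216} \approx 1.2441 \cdot 10^{-9}$)
$d + A{\left(-217 \right)} = \frac{1}{803781216} - \frac{1}{4} = - \frac{200945303}{803781216}$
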